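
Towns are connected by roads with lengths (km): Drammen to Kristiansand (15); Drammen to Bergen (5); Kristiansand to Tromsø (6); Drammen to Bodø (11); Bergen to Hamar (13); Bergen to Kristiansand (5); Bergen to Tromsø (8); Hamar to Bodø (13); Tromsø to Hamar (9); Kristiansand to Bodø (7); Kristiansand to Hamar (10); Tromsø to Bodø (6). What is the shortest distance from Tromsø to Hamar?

9

Checking several routes:
Tromsø-Bodø-Hamar: 6 + 13 = 19
Tromsø-Bodø-Kristiansand-Hamar: 6 + 7 + 10 = 23
Tromsø-Hamar: 9
Tromsø-Bergen-Hamar: 8 + 13 = 21
Tromsø-Kristiansand-Hamar: 6 + 10 = 16
Best route has total 9 km.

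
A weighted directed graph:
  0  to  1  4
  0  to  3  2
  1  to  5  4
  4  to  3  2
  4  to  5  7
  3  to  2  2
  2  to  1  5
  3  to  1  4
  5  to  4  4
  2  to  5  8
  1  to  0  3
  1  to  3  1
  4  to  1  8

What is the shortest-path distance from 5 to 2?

8

Routes from 5 to 2:
5 - 4 - 3 - 2: 4 + 2 + 2 = 8
5 - 4 - 1 - 3 - 2: 4 + 8 + 1 + 2 = 15
5 - 4 - 1 - 0 - 3 - 2: 4 + 8 + 3 + 2 + 2 = 19
Best route has total 8.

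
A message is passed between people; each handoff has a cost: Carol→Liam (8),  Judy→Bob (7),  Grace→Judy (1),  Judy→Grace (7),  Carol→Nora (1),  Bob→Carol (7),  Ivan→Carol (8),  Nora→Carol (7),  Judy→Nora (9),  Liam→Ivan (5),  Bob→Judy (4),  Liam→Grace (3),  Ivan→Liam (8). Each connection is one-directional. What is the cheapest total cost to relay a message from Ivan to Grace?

Candidate routes:
Ivan → Carol → Liam → Grace: 8 + 8 + 3 = 19
Ivan → Liam → Grace: 8 + 3 = 11
Shortest: 11.

11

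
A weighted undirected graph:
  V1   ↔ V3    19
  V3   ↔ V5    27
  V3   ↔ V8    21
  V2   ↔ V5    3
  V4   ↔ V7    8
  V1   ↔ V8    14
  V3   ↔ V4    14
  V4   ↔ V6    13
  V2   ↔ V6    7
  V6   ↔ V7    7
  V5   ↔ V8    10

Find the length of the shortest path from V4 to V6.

13

Comparing a few candidate routes:
V4-V3-V8-V5-V2-V6: 14 + 21 + 10 + 3 + 7 = 55
V4-V6: 13
V4-V7-V6: 8 + 7 = 15
V4-V3-V5-V2-V6: 14 + 27 + 3 + 7 = 51
The minimum is 13.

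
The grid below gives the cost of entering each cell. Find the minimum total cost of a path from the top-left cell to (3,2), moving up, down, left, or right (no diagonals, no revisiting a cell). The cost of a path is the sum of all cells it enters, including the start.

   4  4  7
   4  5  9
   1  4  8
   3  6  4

Best path: r0c0 r1c0 r2c0 r3c0 r3c1 r3c2
Cost: 4 + 4 + 1 + 3 + 6 + 4 = 22

22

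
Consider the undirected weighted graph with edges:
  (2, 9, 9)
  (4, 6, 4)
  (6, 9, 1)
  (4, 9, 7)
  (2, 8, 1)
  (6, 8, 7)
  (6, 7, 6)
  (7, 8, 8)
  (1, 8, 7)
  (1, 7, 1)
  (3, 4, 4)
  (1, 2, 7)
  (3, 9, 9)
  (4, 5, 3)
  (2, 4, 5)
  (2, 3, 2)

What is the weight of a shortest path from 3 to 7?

10

A few of the 3→7 routes:
3-2-8-6-7: 2 + 1 + 7 + 6 = 16
3-2-8-7: 2 + 1 + 8 = 11
3-2-1-7: 2 + 7 + 1 = 10
3-4-6-7: 4 + 4 + 6 = 14
3-2-8-1-7: 2 + 1 + 7 + 1 = 11
Shortest: 10.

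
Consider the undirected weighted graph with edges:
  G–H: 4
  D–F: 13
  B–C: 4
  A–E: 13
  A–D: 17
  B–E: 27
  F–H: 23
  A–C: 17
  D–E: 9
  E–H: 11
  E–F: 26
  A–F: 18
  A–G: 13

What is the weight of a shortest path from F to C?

35

A few of the F→C routes:
F→A→C: 18 + 17 = 35
F→D→A→C: 13 + 17 + 17 = 47
F→D→E→A→C: 13 + 9 + 13 + 17 = 52
Shortest: 35.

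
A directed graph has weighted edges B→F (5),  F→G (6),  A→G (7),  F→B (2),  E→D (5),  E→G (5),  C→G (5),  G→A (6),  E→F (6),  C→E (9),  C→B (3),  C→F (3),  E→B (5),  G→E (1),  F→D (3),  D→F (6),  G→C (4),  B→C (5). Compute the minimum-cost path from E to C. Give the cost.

Some routes from E to C:
E-F-G-C: 6 + 6 + 4 = 16
E-F-B-C: 6 + 2 + 5 = 13
E-G-C: 5 + 4 = 9
E-B-F-G-C: 5 + 5 + 6 + 4 = 20
E-D-F-B-C: 5 + 6 + 2 + 5 = 18
E-B-C: 5 + 5 = 10
The minimum is 9.

9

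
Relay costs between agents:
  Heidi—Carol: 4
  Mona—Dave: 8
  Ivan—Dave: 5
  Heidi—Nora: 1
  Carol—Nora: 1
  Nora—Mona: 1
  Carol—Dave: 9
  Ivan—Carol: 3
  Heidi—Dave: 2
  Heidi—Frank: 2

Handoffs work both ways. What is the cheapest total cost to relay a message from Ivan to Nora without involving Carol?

8

Candidate routes:
Ivan -> Dave -> Heidi -> Nora: 5 + 2 + 1 = 8
Ivan -> Dave -> Mona -> Nora: 5 + 8 + 1 = 14
Shortest: 8.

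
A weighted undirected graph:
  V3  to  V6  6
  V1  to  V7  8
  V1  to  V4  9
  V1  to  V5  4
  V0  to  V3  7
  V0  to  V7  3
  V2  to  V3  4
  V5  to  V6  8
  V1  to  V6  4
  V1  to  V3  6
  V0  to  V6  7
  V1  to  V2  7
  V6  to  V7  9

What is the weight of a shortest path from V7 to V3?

Some routes from V7 to V3:
V7 -> V0 -> V3: 3 + 7 = 10
V7 -> V6 -> V3: 9 + 6 = 15
V7 -> V1 -> V3: 8 + 6 = 14
Best route has total 10.

10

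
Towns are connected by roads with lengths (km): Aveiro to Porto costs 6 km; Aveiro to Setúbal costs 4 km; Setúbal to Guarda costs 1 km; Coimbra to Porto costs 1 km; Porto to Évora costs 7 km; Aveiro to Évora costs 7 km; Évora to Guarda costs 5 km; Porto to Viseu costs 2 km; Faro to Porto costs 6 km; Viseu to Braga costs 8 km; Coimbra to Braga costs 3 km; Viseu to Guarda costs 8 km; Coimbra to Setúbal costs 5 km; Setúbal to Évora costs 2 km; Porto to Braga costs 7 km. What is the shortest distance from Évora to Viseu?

9

Comparing a few candidate routes:
Évora-Guarda-Setúbal-Coimbra-Porto-Viseu: 5 + 1 + 5 + 1 + 2 = 14
Évora-Setúbal-Aveiro-Porto-Viseu: 2 + 4 + 6 + 2 = 14
Évora-Setúbal-Guarda-Viseu: 2 + 1 + 8 = 11
Évora-Setúbal-Coimbra-Porto-Viseu: 2 + 5 + 1 + 2 = 10
Évora-Guarda-Viseu: 5 + 8 = 13
Évora-Porto-Viseu: 7 + 2 = 9
Shortest: 9 km.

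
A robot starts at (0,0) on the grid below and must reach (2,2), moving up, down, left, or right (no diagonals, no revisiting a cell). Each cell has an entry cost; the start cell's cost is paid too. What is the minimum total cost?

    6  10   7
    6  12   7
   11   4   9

Best path: (0,0) → (1,0) → (2,0) → (2,1) → (2,2)
Cost: 6 + 6 + 11 + 4 + 9 = 36

36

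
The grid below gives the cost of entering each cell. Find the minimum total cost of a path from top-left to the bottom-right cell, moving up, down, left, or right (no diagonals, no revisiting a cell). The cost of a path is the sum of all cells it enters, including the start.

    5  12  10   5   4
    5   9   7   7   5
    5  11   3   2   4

35

Take [0,0] [1,0] [1,1] [1,2] [2,2] [2,3] [2,4] for a total of 5 + 5 + 9 + 7 + 3 + 2 + 4 = 35.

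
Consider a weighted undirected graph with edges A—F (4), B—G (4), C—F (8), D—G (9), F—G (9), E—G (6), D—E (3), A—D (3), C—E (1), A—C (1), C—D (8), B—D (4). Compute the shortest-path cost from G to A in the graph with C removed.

11

Candidate routes:
G-E-D-A: 6 + 3 + 3 = 12
G-F-A: 9 + 4 = 13
G-B-D-A: 4 + 4 + 3 = 11
G-D-A: 9 + 3 = 12
Best route has total 11.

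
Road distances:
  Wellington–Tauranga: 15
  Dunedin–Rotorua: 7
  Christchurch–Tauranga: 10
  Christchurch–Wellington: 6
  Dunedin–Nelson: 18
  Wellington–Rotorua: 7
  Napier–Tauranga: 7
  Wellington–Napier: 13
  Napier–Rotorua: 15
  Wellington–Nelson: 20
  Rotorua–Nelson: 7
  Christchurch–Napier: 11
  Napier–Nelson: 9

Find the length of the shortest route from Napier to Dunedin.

22

Checking several routes:
Napier -> Nelson -> Rotorua -> Dunedin: 9 + 7 + 7 = 23
Napier -> Nelson -> Dunedin: 9 + 18 = 27
Napier -> Christchurch -> Wellington -> Rotorua -> Dunedin: 11 + 6 + 7 + 7 = 31
Napier -> Rotorua -> Dunedin: 15 + 7 = 22
Napier -> Tauranga -> Wellington -> Rotorua -> Dunedin: 7 + 15 + 7 + 7 = 36
Napier -> Wellington -> Rotorua -> Dunedin: 13 + 7 + 7 = 27
The minimum is 22.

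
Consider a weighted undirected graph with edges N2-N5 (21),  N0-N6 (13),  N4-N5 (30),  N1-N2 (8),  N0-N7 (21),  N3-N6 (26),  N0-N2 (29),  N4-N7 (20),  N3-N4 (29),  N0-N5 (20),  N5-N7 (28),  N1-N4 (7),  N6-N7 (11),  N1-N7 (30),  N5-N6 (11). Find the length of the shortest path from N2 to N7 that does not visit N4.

Some routes from N2 to N7 avoiding N4:
N2 → N5 → N7: 21 + 28 = 49
N2 → N5 → N6 → N7: 21 + 11 + 11 = 43
N2 → N1 → N7: 8 + 30 = 38
The minimum is 38.

38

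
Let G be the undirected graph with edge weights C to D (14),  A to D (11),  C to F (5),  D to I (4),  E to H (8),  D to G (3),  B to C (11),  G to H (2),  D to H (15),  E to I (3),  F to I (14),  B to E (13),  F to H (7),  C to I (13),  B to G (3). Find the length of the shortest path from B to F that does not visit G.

16

Some routes from B to F avoiding G:
B→C→F: 11 + 5 = 16
B→E→H→F: 13 + 8 + 7 = 28
B→E→I→F: 13 + 3 + 14 = 30
B→E→I→C→F: 13 + 3 + 13 + 5 = 34
B→C→I→F: 11 + 13 + 14 = 38
Best route has total 16.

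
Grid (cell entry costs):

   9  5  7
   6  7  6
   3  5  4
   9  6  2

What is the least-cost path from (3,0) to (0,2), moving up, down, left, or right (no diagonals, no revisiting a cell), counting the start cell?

One optimal route is [3,0]→[2,0]→[2,1]→[2,2]→[1,2]→[0,2].
Its cost is 9 + 3 + 5 + 4 + 6 + 7 = 34.

34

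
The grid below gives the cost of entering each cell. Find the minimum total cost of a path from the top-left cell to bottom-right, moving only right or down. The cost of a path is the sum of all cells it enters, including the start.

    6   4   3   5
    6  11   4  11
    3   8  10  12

39

Take [0,0] [0,1] [0,2] [1,2] [2,2] [2,3] for a total of 6 + 4 + 3 + 4 + 10 + 12 = 39.
(Top row then right column would cost 41.)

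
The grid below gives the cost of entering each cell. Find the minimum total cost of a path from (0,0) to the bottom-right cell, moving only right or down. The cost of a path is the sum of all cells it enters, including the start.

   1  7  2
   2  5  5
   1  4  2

Cheapest: [0,0] → [1,0] → [2,0] → [2,1] → [2,2]
  1 + 2 + 1 + 4 + 2 = 10

10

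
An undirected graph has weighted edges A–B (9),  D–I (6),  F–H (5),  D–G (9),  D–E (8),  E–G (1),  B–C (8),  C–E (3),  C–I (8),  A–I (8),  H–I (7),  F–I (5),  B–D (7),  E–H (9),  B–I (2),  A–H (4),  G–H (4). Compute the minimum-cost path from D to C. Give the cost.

11

Some routes from D to C:
D → G → E → C: 9 + 1 + 3 = 13
D → E → C: 8 + 3 = 11
D → I → C: 6 + 8 = 14
D → B → C: 7 + 8 = 15
The minimum is 11.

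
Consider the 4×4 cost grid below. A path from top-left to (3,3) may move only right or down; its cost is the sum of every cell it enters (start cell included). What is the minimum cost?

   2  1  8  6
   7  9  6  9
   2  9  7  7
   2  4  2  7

26

One optimal route is r0c0 -> r1c0 -> r2c0 -> r3c0 -> r3c1 -> r3c2 -> r3c3.
Its cost is 2 + 7 + 2 + 2 + 4 + 2 + 7 = 26.
For comparison, the top-then-right route costs 40.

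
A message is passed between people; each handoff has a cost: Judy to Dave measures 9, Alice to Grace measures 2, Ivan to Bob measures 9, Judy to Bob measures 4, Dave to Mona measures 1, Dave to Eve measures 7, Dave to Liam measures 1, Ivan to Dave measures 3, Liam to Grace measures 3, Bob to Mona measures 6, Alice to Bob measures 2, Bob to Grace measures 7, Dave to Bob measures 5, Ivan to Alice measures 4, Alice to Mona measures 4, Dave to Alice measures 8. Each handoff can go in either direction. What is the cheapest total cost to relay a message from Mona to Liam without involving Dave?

9

Some routes from Mona to Liam avoiding Dave:
Mona-Alice-Grace-Liam: 4 + 2 + 3 = 9
Mona-Bob-Grace-Liam: 6 + 7 + 3 = 16
Mona-Bob-Alice-Grace-Liam: 6 + 2 + 2 + 3 = 13
Mona-Alice-Bob-Grace-Liam: 4 + 2 + 7 + 3 = 16
Best route has total 9.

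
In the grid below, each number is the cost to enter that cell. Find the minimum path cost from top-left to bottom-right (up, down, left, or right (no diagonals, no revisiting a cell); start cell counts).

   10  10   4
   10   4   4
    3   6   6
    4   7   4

Best path: r0c0 r0c1 r0c2 r1c2 r2c2 r3c2
Cost: 10 + 10 + 4 + 4 + 6 + 4 = 38

38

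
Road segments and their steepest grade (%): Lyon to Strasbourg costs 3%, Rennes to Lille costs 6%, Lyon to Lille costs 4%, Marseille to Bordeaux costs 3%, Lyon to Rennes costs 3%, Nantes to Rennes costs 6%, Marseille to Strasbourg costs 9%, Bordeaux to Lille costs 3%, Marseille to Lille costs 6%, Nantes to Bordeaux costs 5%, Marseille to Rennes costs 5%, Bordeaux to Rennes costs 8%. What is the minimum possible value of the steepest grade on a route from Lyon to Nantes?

5

Some routes from Lyon to Nantes:
Lyon -> Lille -> Rennes -> Nantes: max(4, 6, 6) = 6
Lyon -> Lille -> Rennes -> Marseille -> Bordeaux -> Nantes: max(4, 6, 5, 3, 5) = 6
Lyon -> Lille -> Bordeaux -> Nantes: max(4, 3, 5) = 5
Lyon -> Rennes -> Marseille -> Bordeaux -> Nantes: max(3, 5, 3, 5) = 5
Smallest bottleneck: 5%.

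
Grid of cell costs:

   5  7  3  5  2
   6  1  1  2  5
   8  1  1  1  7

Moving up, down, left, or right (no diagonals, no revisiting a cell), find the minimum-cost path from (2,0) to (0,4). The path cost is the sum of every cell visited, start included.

20

Path (2,0) -> (2,1) -> (1,1) -> (1,2) -> (1,3) -> (0,3) -> (0,4): 8 + 1 + 1 + 1 + 2 + 5 + 2 = 20.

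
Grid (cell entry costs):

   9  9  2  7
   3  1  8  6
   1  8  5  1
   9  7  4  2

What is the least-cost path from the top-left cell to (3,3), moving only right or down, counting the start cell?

29

Path r0c0 -> r1c0 -> r1c1 -> r1c2 -> r2c2 -> r2c3 -> r3c3: 9 + 3 + 1 + 8 + 5 + 1 + 2 = 29.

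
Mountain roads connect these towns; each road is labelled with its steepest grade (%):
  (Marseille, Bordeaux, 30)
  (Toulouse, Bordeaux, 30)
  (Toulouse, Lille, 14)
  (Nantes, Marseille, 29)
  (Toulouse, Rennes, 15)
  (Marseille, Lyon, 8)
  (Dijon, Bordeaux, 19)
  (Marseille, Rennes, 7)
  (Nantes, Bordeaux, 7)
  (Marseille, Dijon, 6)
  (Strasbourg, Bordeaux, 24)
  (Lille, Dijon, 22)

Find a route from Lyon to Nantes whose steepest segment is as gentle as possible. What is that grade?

19

Checking several routes:
Lyon-Marseille-Nantes: max(8, 29) = 29
Lyon-Marseille-Dijon-Bordeaux-Nantes: max(8, 6, 19, 7) = 19
Lyon-Marseille-Rennes-Toulouse-Lille-Dijon-Bordeaux-Nantes: max(8, 7, 15, 14, 22, 19, 7) = 22
Lyon-Marseille-Bordeaux-Nantes: max(8, 30, 7) = 30
Smallest bottleneck: 19%.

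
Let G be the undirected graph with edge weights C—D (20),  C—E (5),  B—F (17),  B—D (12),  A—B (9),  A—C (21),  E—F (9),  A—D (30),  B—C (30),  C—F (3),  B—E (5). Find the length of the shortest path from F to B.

Comparing a few candidate routes:
F→C→E→B: 3 + 5 + 5 = 13
F→B: 17
F→C→A→B: 3 + 21 + 9 = 33
F→E→B: 9 + 5 = 14
The minimum is 13.

13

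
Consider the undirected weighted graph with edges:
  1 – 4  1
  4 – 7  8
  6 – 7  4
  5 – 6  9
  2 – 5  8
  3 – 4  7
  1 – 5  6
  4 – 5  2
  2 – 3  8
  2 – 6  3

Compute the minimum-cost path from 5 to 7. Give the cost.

10

Some routes from 5 to 7:
5 - 6 - 7: 9 + 4 = 13
5 - 4 - 7: 2 + 8 = 10
5 - 2 - 6 - 7: 8 + 3 + 4 = 15
Best route has total 10.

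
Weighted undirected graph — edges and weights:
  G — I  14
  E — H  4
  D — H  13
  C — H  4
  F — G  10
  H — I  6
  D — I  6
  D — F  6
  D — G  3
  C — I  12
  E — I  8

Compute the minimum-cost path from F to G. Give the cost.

9

A few of the F→G routes:
F-G: 10
F-D-I-G: 6 + 6 + 14 = 26
F-D-G: 6 + 3 = 9
The minimum is 9.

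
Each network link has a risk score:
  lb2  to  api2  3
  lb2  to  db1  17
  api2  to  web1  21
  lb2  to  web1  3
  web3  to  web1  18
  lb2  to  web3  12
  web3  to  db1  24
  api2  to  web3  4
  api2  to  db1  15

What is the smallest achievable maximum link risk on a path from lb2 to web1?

A few of the lb2→web1 routes:
lb2→api2→web3→web1: max(3, 4, 18) = 18
lb2→db1→api2→web3→web1: max(17, 15, 4, 18) = 18
lb2→web1: max(3) = 3
lb2→api2→web1: max(3, 21) = 21
lb2→web3→web1: max(12, 18) = 18
Best route has worst link 3.

3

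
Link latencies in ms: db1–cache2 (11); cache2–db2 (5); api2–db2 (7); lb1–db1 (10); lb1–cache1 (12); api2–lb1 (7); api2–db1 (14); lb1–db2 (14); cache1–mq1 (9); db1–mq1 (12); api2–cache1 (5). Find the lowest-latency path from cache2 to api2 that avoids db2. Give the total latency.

25

Checking several routes:
cache2→db1→lb1→api2: 11 + 10 + 7 = 28
cache2→db1→api2: 11 + 14 = 25
cache2→db1→mq1→cache1→api2: 11 + 12 + 9 + 5 = 37
Best route has total 25 ms.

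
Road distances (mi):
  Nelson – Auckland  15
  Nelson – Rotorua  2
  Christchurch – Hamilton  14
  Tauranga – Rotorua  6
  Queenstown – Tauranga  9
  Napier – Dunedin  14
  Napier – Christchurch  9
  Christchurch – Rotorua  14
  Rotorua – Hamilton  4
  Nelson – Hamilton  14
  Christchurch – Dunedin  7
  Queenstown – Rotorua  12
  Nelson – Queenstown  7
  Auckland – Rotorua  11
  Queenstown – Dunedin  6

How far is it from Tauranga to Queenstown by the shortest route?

A few of the Tauranga→Queenstown routes:
Tauranga-Rotorua-Hamilton-Nelson-Queenstown: 6 + 4 + 14 + 7 = 31
Tauranga-Rotorua-Nelson-Queenstown: 6 + 2 + 7 = 15
Tauranga-Queenstown: 9
Tauranga-Rotorua-Queenstown: 6 + 12 = 18
Shortest: 9 mi.

9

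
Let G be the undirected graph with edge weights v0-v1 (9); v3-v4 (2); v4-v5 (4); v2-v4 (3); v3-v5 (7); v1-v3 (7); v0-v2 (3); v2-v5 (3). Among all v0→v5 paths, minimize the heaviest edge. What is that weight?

A few of the v0→v5 routes:
v0 → v2 → v4 → v3 → v5: max(3, 3, 2, 7) = 7
v0 → v2 → v4 → v5: max(3, 3, 4) = 4
v0 → v2 → v5: max(3, 3) = 3
Best route has worst link 3.

3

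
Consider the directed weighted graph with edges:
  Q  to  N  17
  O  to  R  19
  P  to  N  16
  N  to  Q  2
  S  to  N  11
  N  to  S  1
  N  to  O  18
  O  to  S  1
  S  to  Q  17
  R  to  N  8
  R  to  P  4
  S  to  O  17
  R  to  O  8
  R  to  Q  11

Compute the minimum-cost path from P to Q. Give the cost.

Comparing a few candidate routes:
P - N - O - S - Q: 16 + 18 + 1 + 17 = 52
P - N - Q: 16 + 2 = 18
P - N - S - Q: 16 + 1 + 17 = 34
The minimum is 18.

18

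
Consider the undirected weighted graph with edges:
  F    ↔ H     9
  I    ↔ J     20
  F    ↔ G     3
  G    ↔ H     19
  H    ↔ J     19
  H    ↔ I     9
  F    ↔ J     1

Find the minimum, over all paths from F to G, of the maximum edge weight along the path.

3

Paths from F to G:
F-G: max(3) = 3
F-H-G: max(9, 19) = 19
F-J-H-G: max(1, 19, 19) = 19
F-J-I-H-G: max(1, 20, 9, 19) = 20
Smallest bottleneck: 3.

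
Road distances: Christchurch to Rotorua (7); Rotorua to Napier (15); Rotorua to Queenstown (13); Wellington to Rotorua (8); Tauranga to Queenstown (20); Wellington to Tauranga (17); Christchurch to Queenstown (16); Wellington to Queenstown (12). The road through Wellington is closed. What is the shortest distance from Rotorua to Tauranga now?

33

Routes from Rotorua to Tauranga avoiding Wellington:
Rotorua - Queenstown - Tauranga: 13 + 20 = 33
Rotorua - Christchurch - Queenstown - Tauranga: 7 + 16 + 20 = 43
Best route has total 33.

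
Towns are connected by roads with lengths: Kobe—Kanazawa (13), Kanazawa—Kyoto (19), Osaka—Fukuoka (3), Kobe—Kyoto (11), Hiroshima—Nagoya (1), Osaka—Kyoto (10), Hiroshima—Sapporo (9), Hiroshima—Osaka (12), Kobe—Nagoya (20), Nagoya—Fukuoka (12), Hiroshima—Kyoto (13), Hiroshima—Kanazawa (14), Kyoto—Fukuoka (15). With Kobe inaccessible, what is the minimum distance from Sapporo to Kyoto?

Routes from Sapporo to Kyoto avoiding Kobe:
Sapporo -> Hiroshima -> Kyoto: 9 + 13 = 22
Sapporo -> Hiroshima -> Osaka -> Kyoto: 9 + 12 + 10 = 31
Sapporo -> Hiroshima -> Nagoya -> Fukuoka -> Osaka -> Kyoto: 9 + 1 + 12 + 3 + 10 = 35
Sapporo -> Hiroshima -> Kanazawa -> Kyoto: 9 + 14 + 19 = 42
Sapporo -> Hiroshima -> Nagoya -> Fukuoka -> Kyoto: 9 + 1 + 12 + 15 = 37
Sapporo -> Hiroshima -> Osaka -> Fukuoka -> Kyoto: 9 + 12 + 3 + 15 = 39
Shortest: 22.

22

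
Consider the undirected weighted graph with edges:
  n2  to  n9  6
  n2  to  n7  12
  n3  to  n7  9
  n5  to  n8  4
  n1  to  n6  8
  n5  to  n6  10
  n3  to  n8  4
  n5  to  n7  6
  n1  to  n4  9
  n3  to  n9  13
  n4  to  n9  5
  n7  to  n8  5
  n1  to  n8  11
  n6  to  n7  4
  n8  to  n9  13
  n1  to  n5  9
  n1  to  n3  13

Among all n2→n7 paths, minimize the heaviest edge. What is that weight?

9

Some routes from n2 to n7:
n2-n9-n4-n1-n6-n7: max(6, 5, 9, 8, 4) = 9
n2-n9-n4-n1-n5-n8-n3-n7: max(6, 5, 9, 9, 4, 4, 9) = 9
n2-n9-n4-n1-n5-n6-n7: max(6, 5, 9, 9, 10, 4) = 10
n2-n9-n4-n1-n5-n8-n7: max(6, 5, 9, 9, 4, 5) = 9
n2-n9-n4-n1-n5-n7: max(6, 5, 9, 9, 6) = 9
n2-n9-n4-n1-n6-n5-n7: max(6, 5, 9, 8, 10, 6) = 10
Smallest bottleneck: 9.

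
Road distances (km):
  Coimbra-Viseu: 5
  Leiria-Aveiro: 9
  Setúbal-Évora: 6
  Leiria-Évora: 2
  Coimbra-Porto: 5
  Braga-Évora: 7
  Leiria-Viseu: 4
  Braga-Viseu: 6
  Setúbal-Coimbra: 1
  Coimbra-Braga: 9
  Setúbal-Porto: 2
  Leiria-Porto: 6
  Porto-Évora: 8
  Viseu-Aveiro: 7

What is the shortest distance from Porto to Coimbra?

3

Checking several routes:
Porto→Setúbal→Coimbra: 2 + 1 = 3
Porto→Évora→Setúbal→Coimbra: 8 + 6 + 1 = 15
Porto→Coimbra: 5
The minimum is 3 km.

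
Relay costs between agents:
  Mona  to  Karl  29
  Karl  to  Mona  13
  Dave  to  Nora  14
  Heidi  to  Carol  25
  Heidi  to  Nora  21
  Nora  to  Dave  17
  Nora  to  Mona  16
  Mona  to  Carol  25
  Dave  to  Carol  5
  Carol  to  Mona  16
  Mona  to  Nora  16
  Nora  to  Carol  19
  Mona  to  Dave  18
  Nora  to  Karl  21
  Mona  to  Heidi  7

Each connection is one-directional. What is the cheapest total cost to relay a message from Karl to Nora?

29

Candidate routes:
Karl-Mona-Heidi-Nora: 13 + 7 + 21 = 41
Karl-Mona-Dave-Nora: 13 + 18 + 14 = 45
Karl-Mona-Nora: 13 + 16 = 29
Shortest: 29.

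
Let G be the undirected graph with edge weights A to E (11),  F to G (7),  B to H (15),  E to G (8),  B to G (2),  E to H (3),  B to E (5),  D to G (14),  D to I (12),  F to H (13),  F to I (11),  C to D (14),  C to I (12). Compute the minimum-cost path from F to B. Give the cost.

Some routes from F to B:
F → G → E → B: 7 + 8 + 5 = 20
F → G → B: 7 + 2 = 9
F → H → B: 13 + 15 = 28
F → H → E → G → B: 13 + 3 + 8 + 2 = 26
F → H → E → B: 13 + 3 + 5 = 21
F → G → E → H → B: 7 + 8 + 3 + 15 = 33
Best route has total 9.

9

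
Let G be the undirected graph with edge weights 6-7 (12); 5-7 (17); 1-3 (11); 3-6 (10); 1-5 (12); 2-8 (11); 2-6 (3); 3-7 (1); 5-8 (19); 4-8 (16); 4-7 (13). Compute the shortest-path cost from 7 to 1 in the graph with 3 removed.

29

Candidate routes:
7 → 4 → 8 → 5 → 1: 13 + 16 + 19 + 12 = 60
7 → 5 → 1: 17 + 12 = 29
7 → 6 → 2 → 8 → 5 → 1: 12 + 3 + 11 + 19 + 12 = 57
Best route has total 29.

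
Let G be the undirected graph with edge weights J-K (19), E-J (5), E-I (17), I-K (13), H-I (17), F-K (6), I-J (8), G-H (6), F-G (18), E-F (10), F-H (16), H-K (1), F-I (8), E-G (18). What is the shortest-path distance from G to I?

20

Some routes from G to I:
G -> E -> J -> I: 18 + 5 + 8 = 31
G -> H -> F -> I: 6 + 16 + 8 = 30
G -> H -> K -> F -> I: 6 + 1 + 6 + 8 = 21
G -> H -> I: 6 + 17 = 23
G -> H -> K -> I: 6 + 1 + 13 = 20
G -> F -> I: 18 + 8 = 26
The minimum is 20.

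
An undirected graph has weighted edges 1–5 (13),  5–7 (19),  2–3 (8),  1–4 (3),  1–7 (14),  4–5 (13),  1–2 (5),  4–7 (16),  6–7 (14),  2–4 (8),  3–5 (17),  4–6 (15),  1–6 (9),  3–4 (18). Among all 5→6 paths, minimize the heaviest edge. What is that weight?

13

Some routes from 5 to 6:
5 - 4 - 1 - 6: max(13, 3, 9) = 13
5 - 4 - 2 - 1 - 7 - 6: max(13, 8, 5, 14, 14) = 14
5 - 4 - 2 - 1 - 6: max(13, 8, 5, 9) = 13
5 - 4 - 1 - 7 - 6: max(13, 3, 14, 14) = 14
5 - 1 - 6: max(13, 9) = 13
The minimum achievable maximum is 13.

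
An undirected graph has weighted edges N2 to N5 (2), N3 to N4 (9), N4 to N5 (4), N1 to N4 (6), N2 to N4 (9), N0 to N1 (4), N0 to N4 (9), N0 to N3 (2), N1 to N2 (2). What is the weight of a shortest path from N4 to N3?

9

Comparing a few candidate routes:
N4 - N1 - N0 - N3: 6 + 4 + 2 = 12
N4 - N3: 9
N4 - N0 - N3: 9 + 2 = 11
The minimum is 9.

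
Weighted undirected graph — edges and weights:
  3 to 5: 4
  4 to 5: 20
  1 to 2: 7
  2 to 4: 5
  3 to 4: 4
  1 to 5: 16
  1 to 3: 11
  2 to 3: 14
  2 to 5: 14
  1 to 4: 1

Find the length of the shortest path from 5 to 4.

Some routes from 5 to 4:
5 -> 1 -> 4: 16 + 1 = 17
5 -> 3 -> 4: 4 + 4 = 8
5 -> 3 -> 1 -> 4: 4 + 11 + 1 = 16
Best route has total 8.

8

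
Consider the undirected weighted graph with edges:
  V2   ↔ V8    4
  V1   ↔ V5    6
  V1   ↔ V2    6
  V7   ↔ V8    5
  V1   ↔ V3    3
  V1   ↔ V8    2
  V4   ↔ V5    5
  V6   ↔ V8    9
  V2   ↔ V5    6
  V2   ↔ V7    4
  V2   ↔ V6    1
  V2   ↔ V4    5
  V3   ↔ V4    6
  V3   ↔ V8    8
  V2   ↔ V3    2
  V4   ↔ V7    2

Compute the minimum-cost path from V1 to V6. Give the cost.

6

A few of the V1→V6 routes:
V1 → V8 → V7 → V2 → V6: 2 + 5 + 4 + 1 = 12
V1 → V8 → V6: 2 + 9 = 11
V1 → V3 → V2 → V6: 3 + 2 + 1 = 6
V1 → V8 → V2 → V6: 2 + 4 + 1 = 7
V1 → V2 → V6: 6 + 1 = 7
The minimum is 6.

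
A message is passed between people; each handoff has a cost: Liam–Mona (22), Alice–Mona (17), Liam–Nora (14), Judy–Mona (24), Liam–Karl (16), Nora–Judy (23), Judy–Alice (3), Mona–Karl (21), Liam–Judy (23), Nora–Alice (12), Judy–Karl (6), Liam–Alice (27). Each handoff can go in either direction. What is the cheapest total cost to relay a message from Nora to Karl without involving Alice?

29

Comparing a few candidate routes:
Nora-Liam-Judy-Karl: 14 + 23 + 6 = 43
Nora-Judy-Karl: 23 + 6 = 29
Nora-Liam-Karl: 14 + 16 = 30
Nora-Judy-Liam-Karl: 23 + 23 + 16 = 62
Nora-Liam-Mona-Karl: 14 + 22 + 21 = 57
Best route has total 29.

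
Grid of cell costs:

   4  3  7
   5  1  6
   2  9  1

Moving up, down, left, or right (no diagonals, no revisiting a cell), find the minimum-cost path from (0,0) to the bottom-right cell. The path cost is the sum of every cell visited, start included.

15

Cheapest: r0c0→r0c1→r1c1→r1c2→r2c2
  4 + 3 + 1 + 6 + 1 = 15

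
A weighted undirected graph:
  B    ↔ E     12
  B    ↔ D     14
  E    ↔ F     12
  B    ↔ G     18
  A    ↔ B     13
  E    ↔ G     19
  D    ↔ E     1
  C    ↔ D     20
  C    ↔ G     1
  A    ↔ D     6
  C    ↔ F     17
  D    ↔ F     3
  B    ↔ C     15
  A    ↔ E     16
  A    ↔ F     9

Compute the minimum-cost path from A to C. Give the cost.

A few of the A→C routes:
A-D-F-C: 6 + 3 + 17 = 26
A-F-C: 9 + 17 = 26
A-D-C: 6 + 20 = 26
The minimum is 26.

26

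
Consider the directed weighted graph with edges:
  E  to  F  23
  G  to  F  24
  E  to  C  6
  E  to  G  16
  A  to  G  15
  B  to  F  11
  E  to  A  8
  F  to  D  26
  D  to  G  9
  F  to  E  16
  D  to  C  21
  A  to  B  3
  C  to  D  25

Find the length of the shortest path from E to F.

22

Paths from E to F:
E→F: 23
E→A→B→F: 8 + 3 + 11 = 22
E→C→D→G→F: 6 + 25 + 9 + 24 = 64
E→G→F: 16 + 24 = 40
E→A→G→F: 8 + 15 + 24 = 47
The minimum is 22.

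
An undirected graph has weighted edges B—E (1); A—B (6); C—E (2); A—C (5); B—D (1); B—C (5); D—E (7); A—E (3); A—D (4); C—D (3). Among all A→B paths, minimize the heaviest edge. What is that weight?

3

Checking several routes:
A→E→C→D→B: max(3, 2, 3, 1) = 3
A→D→C→E→B: max(4, 3, 2, 1) = 4
A→C→D→B: max(5, 3, 1) = 5
A→E→B: max(3, 1) = 3
A→D→B: max(4, 1) = 4
Smallest bottleneck: 3.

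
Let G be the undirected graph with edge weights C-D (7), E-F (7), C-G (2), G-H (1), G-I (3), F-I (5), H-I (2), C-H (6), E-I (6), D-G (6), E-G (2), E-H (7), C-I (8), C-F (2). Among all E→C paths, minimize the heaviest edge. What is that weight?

2

A few of the E→C routes:
E - G - I - H - C: max(2, 3, 2, 6) = 6
E - G - H - I - F - C: max(2, 1, 2, 5, 2) = 5
E - G - H - C: max(2, 1, 6) = 6
E - G - C: max(2, 2) = 2
E - G - I - F - C: max(2, 3, 5, 2) = 5
E - I - F - C: max(6, 5, 2) = 6
The minimum achievable maximum is 2.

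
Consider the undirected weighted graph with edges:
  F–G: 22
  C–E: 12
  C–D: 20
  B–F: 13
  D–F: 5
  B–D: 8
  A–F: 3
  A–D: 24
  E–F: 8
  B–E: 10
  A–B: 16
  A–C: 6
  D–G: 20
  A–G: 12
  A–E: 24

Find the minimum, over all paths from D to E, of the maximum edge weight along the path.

8

A few of the D→E routes:
D → B → F → A → C → E: max(8, 13, 3, 6, 12) = 13
D → F → A → C → E: max(5, 3, 6, 12) = 12
D → F → B → E: max(5, 13, 10) = 13
D → F → E: max(5, 8) = 8
D → B → E: max(8, 10) = 10
The minimum achievable maximum is 8.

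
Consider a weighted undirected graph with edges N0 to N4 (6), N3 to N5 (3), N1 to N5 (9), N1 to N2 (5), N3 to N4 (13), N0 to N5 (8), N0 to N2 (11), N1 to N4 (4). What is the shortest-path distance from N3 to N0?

11

A few of the N3→N0 routes:
N3 - N5 - N1 - N4 - N0: 3 + 9 + 4 + 6 = 22
N3 - N5 - N0: 3 + 8 = 11
N3 - N4 - N0: 13 + 6 = 19
N3 - N4 - N1 - N2 - N0: 13 + 4 + 5 + 11 = 33
N3 - N5 - N1 - N2 - N0: 3 + 9 + 5 + 11 = 28
Best route has total 11.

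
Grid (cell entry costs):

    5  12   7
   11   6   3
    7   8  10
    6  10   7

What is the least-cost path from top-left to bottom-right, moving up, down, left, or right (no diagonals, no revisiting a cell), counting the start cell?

Take [0,0] -> [1,0] -> [1,1] -> [1,2] -> [2,2] -> [3,2] for a total of 5 + 11 + 6 + 3 + 10 + 7 = 42.

42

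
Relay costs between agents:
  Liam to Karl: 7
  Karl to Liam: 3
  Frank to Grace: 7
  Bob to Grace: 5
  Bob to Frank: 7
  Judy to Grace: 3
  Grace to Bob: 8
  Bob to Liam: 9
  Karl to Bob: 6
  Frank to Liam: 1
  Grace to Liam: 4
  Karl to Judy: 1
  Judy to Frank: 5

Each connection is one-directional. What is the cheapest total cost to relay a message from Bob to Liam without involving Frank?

9

Candidate routes:
Bob→Grace→Liam: 5 + 4 = 9
Bob→Liam: 9
The minimum is 9.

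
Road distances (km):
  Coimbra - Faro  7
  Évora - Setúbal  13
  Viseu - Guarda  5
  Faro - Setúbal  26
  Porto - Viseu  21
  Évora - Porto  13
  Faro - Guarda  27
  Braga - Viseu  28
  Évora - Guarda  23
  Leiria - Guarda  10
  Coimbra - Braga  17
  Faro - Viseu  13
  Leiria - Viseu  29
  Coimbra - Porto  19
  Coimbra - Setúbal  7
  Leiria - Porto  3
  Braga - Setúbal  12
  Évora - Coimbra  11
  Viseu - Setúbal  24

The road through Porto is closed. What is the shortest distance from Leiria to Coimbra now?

35

Comparing a few candidate routes:
Leiria→Guarda→Viseu→Setúbal→Coimbra: 10 + 5 + 24 + 7 = 46
Leiria→Guarda→Viseu→Faro→Coimbra: 10 + 5 + 13 + 7 = 35
Leiria→Guarda→Évora→Coimbra: 10 + 23 + 11 = 44
Leiria→Guarda→Faro→Coimbra: 10 + 27 + 7 = 44
The minimum is 35 km.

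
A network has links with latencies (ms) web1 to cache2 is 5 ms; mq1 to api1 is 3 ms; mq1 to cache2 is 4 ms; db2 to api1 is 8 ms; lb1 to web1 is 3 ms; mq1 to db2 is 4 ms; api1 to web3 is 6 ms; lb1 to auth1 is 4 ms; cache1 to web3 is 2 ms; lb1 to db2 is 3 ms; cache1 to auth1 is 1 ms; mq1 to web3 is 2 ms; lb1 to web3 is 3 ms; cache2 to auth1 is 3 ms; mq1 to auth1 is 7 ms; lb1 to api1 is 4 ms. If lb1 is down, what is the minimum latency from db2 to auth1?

9

Checking several routes:
db2 - mq1 - auth1: 4 + 7 = 11
db2 - mq1 - web3 - cache1 - auth1: 4 + 2 + 2 + 1 = 9
db2 - mq1 - cache2 - auth1: 4 + 4 + 3 = 11
Shortest: 9 ms.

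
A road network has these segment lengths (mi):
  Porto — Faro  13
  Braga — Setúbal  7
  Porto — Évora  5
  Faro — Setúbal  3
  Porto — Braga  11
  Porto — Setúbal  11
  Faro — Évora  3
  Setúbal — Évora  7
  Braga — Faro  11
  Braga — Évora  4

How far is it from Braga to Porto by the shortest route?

Some routes from Braga to Porto:
Braga → Porto: 11
Braga → Setúbal → Évora → Porto: 7 + 7 + 5 = 19
Braga → Setúbal → Faro → Évora → Porto: 7 + 3 + 3 + 5 = 18
Braga → Évora → Porto: 4 + 5 = 9
Braga → Faro → Évora → Porto: 11 + 3 + 5 = 19
Braga → Setúbal → Porto: 7 + 11 = 18
Shortest: 9 mi.

9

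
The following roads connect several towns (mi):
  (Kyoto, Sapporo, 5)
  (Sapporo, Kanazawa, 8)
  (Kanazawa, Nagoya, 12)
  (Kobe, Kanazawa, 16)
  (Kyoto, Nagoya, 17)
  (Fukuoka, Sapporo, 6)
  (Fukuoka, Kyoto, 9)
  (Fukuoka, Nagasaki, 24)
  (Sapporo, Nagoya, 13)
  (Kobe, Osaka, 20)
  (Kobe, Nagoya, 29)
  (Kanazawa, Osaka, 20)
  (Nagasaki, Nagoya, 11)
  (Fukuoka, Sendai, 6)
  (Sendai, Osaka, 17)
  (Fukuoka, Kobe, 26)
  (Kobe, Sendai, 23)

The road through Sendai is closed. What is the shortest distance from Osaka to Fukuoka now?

A few of the Osaka→Fukuoka routes:
Osaka → Kobe → Fukuoka: 20 + 26 = 46
Osaka → Kanazawa → Sapporo → Fukuoka: 20 + 8 + 6 = 34
Osaka → Kanazawa → Sapporo → Kyoto → Fukuoka: 20 + 8 + 5 + 9 = 42
Osaka → Kobe → Kanazawa → Sapporo → Fukuoka: 20 + 16 + 8 + 6 = 50
The minimum is 34 mi.

34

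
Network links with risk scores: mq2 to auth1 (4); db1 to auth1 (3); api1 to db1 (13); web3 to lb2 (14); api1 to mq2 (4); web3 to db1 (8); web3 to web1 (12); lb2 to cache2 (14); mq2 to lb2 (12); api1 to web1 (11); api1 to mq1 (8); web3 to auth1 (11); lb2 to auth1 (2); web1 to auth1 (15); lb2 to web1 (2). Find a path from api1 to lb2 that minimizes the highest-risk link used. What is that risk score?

Comparing a few candidate routes:
api1 -> mq2 -> auth1 -> lb2: max(4, 4, 2) = 4
api1 -> web1 -> lb2: max(11, 2) = 11
api1 -> web1 -> web3 -> db1 -> auth1 -> lb2: max(11, 12, 8, 3, 2) = 12
Smallest bottleneck: 4.

4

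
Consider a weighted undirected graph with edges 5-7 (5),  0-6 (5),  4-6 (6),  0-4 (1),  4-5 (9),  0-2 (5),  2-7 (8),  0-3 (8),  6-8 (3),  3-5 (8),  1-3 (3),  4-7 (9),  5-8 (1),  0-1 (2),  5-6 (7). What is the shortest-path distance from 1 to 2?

Comparing a few candidate routes:
1 - 3 - 0 - 2: 3 + 8 + 5 = 16
1 - 0 - 4 - 7 - 2: 2 + 1 + 9 + 8 = 20
1 - 0 - 2: 2 + 5 = 7
Best route has total 7.

7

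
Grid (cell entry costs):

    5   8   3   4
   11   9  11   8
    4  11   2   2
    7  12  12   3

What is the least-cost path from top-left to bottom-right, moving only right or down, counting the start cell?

Best path: (0,0) → (0,1) → (0,2) → (0,3) → (1,3) → (2,3) → (3,3)
Cost: 5 + 8 + 3 + 4 + 8 + 2 + 3 = 33

33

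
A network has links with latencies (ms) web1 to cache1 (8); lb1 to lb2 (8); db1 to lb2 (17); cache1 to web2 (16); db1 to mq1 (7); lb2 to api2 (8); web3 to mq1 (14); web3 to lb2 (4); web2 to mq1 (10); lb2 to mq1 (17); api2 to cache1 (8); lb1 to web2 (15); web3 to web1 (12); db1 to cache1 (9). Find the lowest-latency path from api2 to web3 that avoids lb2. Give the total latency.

Candidate routes:
api2→cache1→web2→mq1→web3: 8 + 16 + 10 + 14 = 48
api2→cache1→db1→mq1→web3: 8 + 9 + 7 + 14 = 38
api2→cache1→web1→web3: 8 + 8 + 12 = 28
The minimum is 28 ms.

28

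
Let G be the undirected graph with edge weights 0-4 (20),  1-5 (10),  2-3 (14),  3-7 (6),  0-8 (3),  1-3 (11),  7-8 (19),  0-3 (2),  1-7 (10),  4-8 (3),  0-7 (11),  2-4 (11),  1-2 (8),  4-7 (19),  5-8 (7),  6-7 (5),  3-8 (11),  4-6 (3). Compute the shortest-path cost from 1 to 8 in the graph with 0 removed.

17

Comparing a few candidate routes:
1-5-8: 10 + 7 = 17
1-3-8: 11 + 11 = 22
1-3-7-6-4-8: 11 + 6 + 5 + 3 + 3 = 28
1-7-6-4-8: 10 + 5 + 3 + 3 = 21
1-2-4-8: 8 + 11 + 3 = 22
1-7-3-8: 10 + 6 + 11 = 27
The minimum is 17.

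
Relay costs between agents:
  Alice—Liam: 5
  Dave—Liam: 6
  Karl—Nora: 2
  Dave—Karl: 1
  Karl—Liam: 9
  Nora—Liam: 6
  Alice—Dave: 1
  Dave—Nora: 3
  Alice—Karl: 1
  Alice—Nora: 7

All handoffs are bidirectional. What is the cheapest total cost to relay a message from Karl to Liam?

6

Some routes from Karl to Liam:
Karl-Alice-Liam: 1 + 5 = 6
Karl-Dave-Liam: 1 + 6 = 7
Karl-Alice-Dave-Liam: 1 + 1 + 6 = 8
Karl-Dave-Alice-Liam: 1 + 1 + 5 = 7
Shortest: 6.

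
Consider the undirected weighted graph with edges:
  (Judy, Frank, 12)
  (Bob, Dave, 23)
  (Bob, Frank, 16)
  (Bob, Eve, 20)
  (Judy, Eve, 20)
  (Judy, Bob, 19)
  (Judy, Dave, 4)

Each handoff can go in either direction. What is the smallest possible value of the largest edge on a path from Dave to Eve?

20

A few of the Dave→Eve routes:
Dave → Judy → Bob → Eve: max(4, 19, 20) = 20
Dave → Judy → Frank → Bob → Eve: max(4, 12, 16, 20) = 20
Dave → Bob → Frank → Judy → Eve: max(23, 16, 12, 20) = 23
Dave → Judy → Eve: max(4, 20) = 20
Smallest bottleneck: 20.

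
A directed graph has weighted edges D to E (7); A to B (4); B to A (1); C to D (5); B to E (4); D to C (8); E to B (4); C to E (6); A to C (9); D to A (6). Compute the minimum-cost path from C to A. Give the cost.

11

Candidate routes:
C - D - A: 5 + 6 = 11
C - E - B - A: 6 + 4 + 1 = 11
C - D - E - B - A: 5 + 7 + 4 + 1 = 17
Best route has total 11.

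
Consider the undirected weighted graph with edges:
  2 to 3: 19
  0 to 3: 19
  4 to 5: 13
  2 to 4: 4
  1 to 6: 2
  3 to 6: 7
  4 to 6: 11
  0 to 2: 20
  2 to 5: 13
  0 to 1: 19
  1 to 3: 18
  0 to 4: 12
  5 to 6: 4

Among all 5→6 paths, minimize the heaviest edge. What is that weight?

Checking several routes:
5 - 4 - 6: max(13, 11) = 13
5 - 2 - 4 - 6: max(13, 4, 11) = 13
5 - 6: max(4) = 4
Best route has worst link 4.

4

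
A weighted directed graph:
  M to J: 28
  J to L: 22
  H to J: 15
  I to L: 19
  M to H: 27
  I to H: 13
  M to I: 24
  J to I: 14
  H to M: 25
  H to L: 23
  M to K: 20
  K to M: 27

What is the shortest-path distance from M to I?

Candidate routes:
M → J → I: 28 + 14 = 42
M → H → J → I: 27 + 15 + 14 = 56
M → I: 24
Shortest: 24.

24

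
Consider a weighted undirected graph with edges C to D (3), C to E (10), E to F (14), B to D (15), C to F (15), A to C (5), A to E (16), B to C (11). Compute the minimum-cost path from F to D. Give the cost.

Comparing a few candidate routes:
F - C - B - D: 15 + 11 + 15 = 41
F - E - A - C - D: 14 + 16 + 5 + 3 = 38
F - C - D: 15 + 3 = 18
F - E - C - D: 14 + 10 + 3 = 27
The minimum is 18.

18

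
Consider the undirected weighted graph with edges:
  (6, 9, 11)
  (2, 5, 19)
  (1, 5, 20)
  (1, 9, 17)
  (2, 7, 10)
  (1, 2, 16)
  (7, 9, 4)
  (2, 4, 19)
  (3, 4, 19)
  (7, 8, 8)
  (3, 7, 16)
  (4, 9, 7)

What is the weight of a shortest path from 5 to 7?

29

Some routes from 5 to 7:
5 -> 2 -> 7: 19 + 10 = 29
5 -> 1 -> 2 -> 4 -> 9 -> 7: 20 + 16 + 19 + 7 + 4 = 66
5 -> 1 -> 2 -> 7: 20 + 16 + 10 = 46
5 -> 2 -> 4 -> 9 -> 7: 19 + 19 + 7 + 4 = 49
5 -> 2 -> 1 -> 9 -> 7: 19 + 16 + 17 + 4 = 56
5 -> 1 -> 9 -> 7: 20 + 17 + 4 = 41
The minimum is 29.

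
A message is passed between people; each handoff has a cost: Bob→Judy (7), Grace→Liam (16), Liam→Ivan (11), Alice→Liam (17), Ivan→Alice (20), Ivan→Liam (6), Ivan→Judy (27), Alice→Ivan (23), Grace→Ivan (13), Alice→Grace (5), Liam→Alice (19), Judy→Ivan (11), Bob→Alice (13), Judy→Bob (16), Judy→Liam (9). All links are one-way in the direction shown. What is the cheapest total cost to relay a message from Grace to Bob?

56

Paths from Grace to Bob:
Grace→Liam→Alice→Ivan→Judy→Bob: 16 + 19 + 23 + 27 + 16 = 101
Grace→Liam→Ivan→Judy→Bob: 16 + 11 + 27 + 16 = 70
Grace→Ivan→Judy→Bob: 13 + 27 + 16 = 56
The minimum is 56.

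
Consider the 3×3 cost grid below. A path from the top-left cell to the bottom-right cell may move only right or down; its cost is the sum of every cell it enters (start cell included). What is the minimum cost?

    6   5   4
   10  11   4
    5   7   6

Path (0,0) -> (0,1) -> (0,2) -> (1,2) -> (2,2): 6 + 5 + 4 + 4 + 6 = 25.

25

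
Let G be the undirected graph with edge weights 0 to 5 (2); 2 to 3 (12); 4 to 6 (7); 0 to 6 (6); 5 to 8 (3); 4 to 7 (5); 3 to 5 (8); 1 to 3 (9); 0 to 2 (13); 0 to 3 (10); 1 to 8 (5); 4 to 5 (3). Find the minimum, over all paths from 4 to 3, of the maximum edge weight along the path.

8

Comparing a few candidate routes:
4-5-8-1-3: max(3, 3, 5, 9) = 9
4-6-0-5-3: max(7, 6, 2, 8) = 8
4-5-3: max(3, 8) = 8
4-6-0-5-8-1-3: max(7, 6, 2, 3, 5, 9) = 9
Smallest bottleneck: 8.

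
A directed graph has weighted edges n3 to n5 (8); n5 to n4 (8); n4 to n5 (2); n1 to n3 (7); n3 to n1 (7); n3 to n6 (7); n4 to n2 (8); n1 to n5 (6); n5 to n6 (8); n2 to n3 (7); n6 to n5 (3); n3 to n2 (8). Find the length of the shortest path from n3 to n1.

7

Candidate routes:
n3-n1: 7
Best route has total 7.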